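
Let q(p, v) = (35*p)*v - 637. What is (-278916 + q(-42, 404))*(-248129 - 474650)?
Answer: 631299030307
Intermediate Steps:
q(p, v) = -637 + 35*p*v (q(p, v) = 35*p*v - 637 = -637 + 35*p*v)
(-278916 + q(-42, 404))*(-248129 - 474650) = (-278916 + (-637 + 35*(-42)*404))*(-248129 - 474650) = (-278916 + (-637 - 593880))*(-722779) = (-278916 - 594517)*(-722779) = -873433*(-722779) = 631299030307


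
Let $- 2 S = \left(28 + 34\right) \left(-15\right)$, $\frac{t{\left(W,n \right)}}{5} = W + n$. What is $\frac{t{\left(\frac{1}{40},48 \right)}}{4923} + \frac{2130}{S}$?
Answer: $\frac{5652079}{1220904} \approx 4.6294$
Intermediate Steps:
$t{\left(W,n \right)} = 5 W + 5 n$ ($t{\left(W,n \right)} = 5 \left(W + n\right) = 5 W + 5 n$)
$S = 465$ ($S = - \frac{\left(28 + 34\right) \left(-15\right)}{2} = - \frac{62 \left(-15\right)}{2} = \left(- \frac{1}{2}\right) \left(-930\right) = 465$)
$\frac{t{\left(\frac{1}{40},48 \right)}}{4923} + \frac{2130}{S} = \frac{\frac{5}{40} + 5 \cdot 48}{4923} + \frac{2130}{465} = \left(5 \cdot \frac{1}{40} + 240\right) \frac{1}{4923} + 2130 \cdot \frac{1}{465} = \left(\frac{1}{8} + 240\right) \frac{1}{4923} + \frac{142}{31} = \frac{1921}{8} \cdot \frac{1}{4923} + \frac{142}{31} = \frac{1921}{39384} + \frac{142}{31} = \frac{5652079}{1220904}$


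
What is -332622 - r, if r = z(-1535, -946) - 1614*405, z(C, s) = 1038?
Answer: 320010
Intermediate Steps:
r = -652632 (r = 1038 - 1614*405 = 1038 - 653670 = -652632)
-332622 - r = -332622 - 1*(-652632) = -332622 + 652632 = 320010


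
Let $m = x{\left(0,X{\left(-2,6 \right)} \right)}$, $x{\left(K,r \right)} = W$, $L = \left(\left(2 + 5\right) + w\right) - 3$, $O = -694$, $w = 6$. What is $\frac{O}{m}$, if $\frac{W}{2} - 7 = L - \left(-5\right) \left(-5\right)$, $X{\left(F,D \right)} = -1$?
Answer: $\frac{347}{8} \approx 43.375$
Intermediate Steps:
$L = 10$ ($L = \left(\left(2 + 5\right) + 6\right) - 3 = \left(7 + 6\right) - 3 = 13 - 3 = 10$)
$W = -16$ ($W = 14 + 2 \left(10 - \left(-5\right) \left(-5\right)\right) = 14 + 2 \left(10 - 25\right) = 14 + 2 \left(-15\right) = 14 - 30 = -16$)
$x{\left(K,r \right)} = -16$
$m = -16$
$\frac{O}{m} = - \frac{694}{-16} = \left(-694\right) \left(- \frac{1}{16}\right) = \frac{347}{8}$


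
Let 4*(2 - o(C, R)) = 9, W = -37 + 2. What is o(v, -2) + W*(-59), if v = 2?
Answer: 8259/4 ≈ 2064.8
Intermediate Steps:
W = -35
o(C, R) = -¼ (o(C, R) = 2 - ¼*9 = 2 - 9/4 = -¼)
o(v, -2) + W*(-59) = -¼ - 35*(-59) = -¼ + 2065 = 8259/4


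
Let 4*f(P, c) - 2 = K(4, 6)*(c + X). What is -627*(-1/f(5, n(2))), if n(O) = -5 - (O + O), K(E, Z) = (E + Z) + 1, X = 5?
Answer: -418/7 ≈ -59.714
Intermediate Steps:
K(E, Z) = 1 + E + Z
n(O) = -5 - 2*O
f(P, c) = 57/4 + 11*c/4 (f(P, c) = ½ + ((1 + 4 + 6)*(c + 5))/4 = ½ + (11*(5 + c))/4 = ½ + (55 + 11*c)/4 = ½ + (55/4 + 11*c/4) = 57/4 + 11*c/4)
-627*(-1/f(5, n(2))) = -627*(-1/(57/4 + 11*(-5 - 2*2)/4)) = -627*(-1/(57/4 + 11*(-5 - 4)/4)) = -627*(-1/(57/4 + (11/4)*(-9))) = -627*(-1/(57/4 - 99/4)) = -627/((-21/2*(-1))) = -627/21/2 = -627*2/21 = -418/7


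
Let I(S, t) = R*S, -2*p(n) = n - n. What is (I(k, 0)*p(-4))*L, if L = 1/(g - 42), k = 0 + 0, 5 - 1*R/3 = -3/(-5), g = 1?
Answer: 0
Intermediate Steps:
p(n) = 0 (p(n) = -(n - n)/2 = -½*0 = 0)
R = 66/5 (R = 15 - (-9)/(-5) = 15 - (-9)*(-1)/5 = 15 - 3*⅗ = 15 - 9/5 = 66/5 ≈ 13.200)
k = 0
L = -1/41 (L = 1/(1 - 42) = 1/(-41) = -1/41 ≈ -0.024390)
I(S, t) = 66*S/5
(I(k, 0)*p(-4))*L = (((66/5)*0)*0)*(-1/41) = (0*0)*(-1/41) = 0*(-1/41) = 0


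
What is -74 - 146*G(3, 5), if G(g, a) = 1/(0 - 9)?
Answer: -520/9 ≈ -57.778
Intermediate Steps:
G(g, a) = -1/9 (G(g, a) = 1/(-9) = -1/9)
-74 - 146*G(3, 5) = -74 - 146*(-1/9) = -74 + 146/9 = -520/9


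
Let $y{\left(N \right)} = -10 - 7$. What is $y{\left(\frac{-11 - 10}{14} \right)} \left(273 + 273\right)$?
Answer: $-9282$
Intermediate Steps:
$y{\left(N \right)} = -17$ ($y{\left(N \right)} = -10 - 7 = -17$)
$y{\left(\frac{-11 - 10}{14} \right)} \left(273 + 273\right) = - 17 \left(273 + 273\right) = \left(-17\right) 546 = -9282$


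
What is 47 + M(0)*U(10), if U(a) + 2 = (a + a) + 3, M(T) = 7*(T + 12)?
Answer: 1811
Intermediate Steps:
M(T) = 84 + 7*T (M(T) = 7*(12 + T) = 84 + 7*T)
U(a) = 1 + 2*a (U(a) = -2 + ((a + a) + 3) = -2 + (2*a + 3) = -2 + (3 + 2*a) = 1 + 2*a)
47 + M(0)*U(10) = 47 + (84 + 7*0)*(1 + 2*10) = 47 + (84 + 0)*(1 + 20) = 47 + 84*21 = 47 + 1764 = 1811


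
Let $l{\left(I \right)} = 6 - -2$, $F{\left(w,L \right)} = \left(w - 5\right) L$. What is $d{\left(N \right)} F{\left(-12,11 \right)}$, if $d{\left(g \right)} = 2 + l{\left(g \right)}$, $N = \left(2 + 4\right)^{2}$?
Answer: $-1870$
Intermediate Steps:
$F{\left(w,L \right)} = L \left(-5 + w\right)$ ($F{\left(w,L \right)} = \left(-5 + w\right) L = L \left(-5 + w\right)$)
$N = 36$ ($N = 6^{2} = 36$)
$l{\left(I \right)} = 8$ ($l{\left(I \right)} = 6 + 2 = 8$)
$d{\left(g \right)} = 10$ ($d{\left(g \right)} = 2 + 8 = 10$)
$d{\left(N \right)} F{\left(-12,11 \right)} = 10 \cdot 11 \left(-5 - 12\right) = 10 \cdot 11 \left(-17\right) = 10 \left(-187\right) = -1870$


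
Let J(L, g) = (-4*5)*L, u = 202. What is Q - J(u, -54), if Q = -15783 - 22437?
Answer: -34180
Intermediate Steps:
J(L, g) = -20*L
Q = -38220
Q - J(u, -54) = -38220 - (-20)*202 = -38220 - 1*(-4040) = -38220 + 4040 = -34180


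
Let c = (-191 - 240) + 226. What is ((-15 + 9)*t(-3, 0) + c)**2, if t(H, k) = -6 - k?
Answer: 28561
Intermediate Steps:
c = -205 (c = -431 + 226 = -205)
((-15 + 9)*t(-3, 0) + c)**2 = ((-15 + 9)*(-6 - 1*0) - 205)**2 = (-6*(-6 + 0) - 205)**2 = (-6*(-6) - 205)**2 = (36 - 205)**2 = (-169)**2 = 28561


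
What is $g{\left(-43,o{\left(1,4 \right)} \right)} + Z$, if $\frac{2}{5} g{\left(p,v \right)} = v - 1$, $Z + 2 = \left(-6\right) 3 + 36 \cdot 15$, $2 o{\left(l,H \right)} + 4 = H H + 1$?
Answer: $\frac{2135}{4} \approx 533.75$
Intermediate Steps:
$o{\left(l,H \right)} = - \frac{3}{2} + \frac{H^{2}}{2}$ ($o{\left(l,H \right)} = -2 + \frac{H H + 1}{2} = -2 + \frac{H^{2} + 1}{2} = -2 + \frac{1 + H^{2}}{2} = -2 + \left(\frac{1}{2} + \frac{H^{2}}{2}\right) = - \frac{3}{2} + \frac{H^{2}}{2}$)
$Z = 520$ ($Z = -2 + \left(\left(-6\right) 3 + 36 \cdot 15\right) = -2 + \left(-18 + 540\right) = -2 + 522 = 520$)
$g{\left(p,v \right)} = - \frac{5}{2} + \frac{5 v}{2}$ ($g{\left(p,v \right)} = \frac{5 \left(v - 1\right)}{2} = \frac{5 \left(-1 + v\right)}{2} = - \frac{5}{2} + \frac{5 v}{2}$)
$g{\left(-43,o{\left(1,4 \right)} \right)} + Z = \left(- \frac{5}{2} + \frac{5 \left(- \frac{3}{2} + \frac{4^{2}}{2}\right)}{2}\right) + 520 = \left(- \frac{5}{2} + \frac{5 \left(- \frac{3}{2} + \frac{1}{2} \cdot 16\right)}{2}\right) + 520 = \left(- \frac{5}{2} + \frac{5 \left(- \frac{3}{2} + 8\right)}{2}\right) + 520 = \left(- \frac{5}{2} + \frac{5}{2} \cdot \frac{13}{2}\right) + 520 = \left(- \frac{5}{2} + \frac{65}{4}\right) + 520 = \frac{55}{4} + 520 = \frac{2135}{4}$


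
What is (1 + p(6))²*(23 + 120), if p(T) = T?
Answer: 7007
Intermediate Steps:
(1 + p(6))²*(23 + 120) = (1 + 6)²*(23 + 120) = 7²*143 = 49*143 = 7007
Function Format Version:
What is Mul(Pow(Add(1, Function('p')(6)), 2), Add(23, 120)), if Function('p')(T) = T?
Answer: 7007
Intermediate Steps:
Mul(Pow(Add(1, Function('p')(6)), 2), Add(23, 120)) = Mul(Pow(Add(1, 6), 2), Add(23, 120)) = Mul(Pow(7, 2), 143) = Mul(49, 143) = 7007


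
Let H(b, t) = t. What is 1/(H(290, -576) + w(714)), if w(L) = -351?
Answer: -1/927 ≈ -0.0010787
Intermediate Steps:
1/(H(290, -576) + w(714)) = 1/(-576 - 351) = 1/(-927) = -1/927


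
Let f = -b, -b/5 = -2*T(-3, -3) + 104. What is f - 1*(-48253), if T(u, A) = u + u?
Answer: 48833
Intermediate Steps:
T(u, A) = 2*u
b = -580 (b = -5*(-4*(-3) + 104) = -5*(-2*(-6) + 104) = -5*(12 + 104) = -5*116 = -580)
f = 580 (f = -1*(-580) = 580)
f - 1*(-48253) = 580 - 1*(-48253) = 580 + 48253 = 48833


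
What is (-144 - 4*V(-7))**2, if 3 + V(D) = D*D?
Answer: 107584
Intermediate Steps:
V(D) = -3 + D**2 (V(D) = -3 + D*D = -3 + D**2)
(-144 - 4*V(-7))**2 = (-144 - 4*(-3 + (-7)**2))**2 = (-144 - 4*(-3 + 49))**2 = (-144 - 4*46)**2 = (-144 - 184)**2 = (-328)**2 = 107584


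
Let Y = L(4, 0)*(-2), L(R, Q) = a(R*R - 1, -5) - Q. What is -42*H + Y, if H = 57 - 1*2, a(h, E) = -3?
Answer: -2304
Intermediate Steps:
L(R, Q) = -3 - Q
H = 55 (H = 57 - 2 = 55)
Y = 6 (Y = (-3 - 1*0)*(-2) = (-3 + 0)*(-2) = -3*(-2) = 6)
-42*H + Y = -42*55 + 6 = -2310 + 6 = -2304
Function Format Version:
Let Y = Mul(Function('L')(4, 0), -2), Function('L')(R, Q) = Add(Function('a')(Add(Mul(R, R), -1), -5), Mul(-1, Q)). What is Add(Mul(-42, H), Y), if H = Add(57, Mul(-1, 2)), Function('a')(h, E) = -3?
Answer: -2304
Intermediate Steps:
Function('L')(R, Q) = Add(-3, Mul(-1, Q))
H = 55 (H = Add(57, -2) = 55)
Y = 6 (Y = Mul(Add(-3, Mul(-1, 0)), -2) = Mul(Add(-3, 0), -2) = Mul(-3, -2) = 6)
Add(Mul(-42, H), Y) = Add(Mul(-42, 55), 6) = Add(-2310, 6) = -2304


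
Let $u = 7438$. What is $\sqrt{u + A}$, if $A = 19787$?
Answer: $165$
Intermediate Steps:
$\sqrt{u + A} = \sqrt{7438 + 19787} = \sqrt{27225} = 165$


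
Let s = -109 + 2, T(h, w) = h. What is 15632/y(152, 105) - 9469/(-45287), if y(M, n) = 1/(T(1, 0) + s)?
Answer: -75040187235/45287 ≈ -1.6570e+6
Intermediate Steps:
s = -107
y(M, n) = -1/106 (y(M, n) = 1/(1 - 107) = 1/(-106) = -1/106)
15632/y(152, 105) - 9469/(-45287) = 15632/(-1/106) - 9469/(-45287) = 15632*(-106) - 9469*(-1/45287) = -1656992 + 9469/45287 = -75040187235/45287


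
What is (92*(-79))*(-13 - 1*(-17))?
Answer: -29072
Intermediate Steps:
(92*(-79))*(-13 - 1*(-17)) = -7268*(-13 + 17) = -7268*4 = -29072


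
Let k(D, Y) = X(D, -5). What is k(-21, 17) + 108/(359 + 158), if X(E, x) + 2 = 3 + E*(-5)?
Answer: 54910/517 ≈ 106.21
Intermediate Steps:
X(E, x) = 1 - 5*E (X(E, x) = -2 + (3 + E*(-5)) = -2 + (3 - 5*E) = 1 - 5*E)
k(D, Y) = 1 - 5*D
k(-21, 17) + 108/(359 + 158) = (1 - 5*(-21)) + 108/(359 + 158) = (1 + 105) + 108/517 = 106 + (1/517)*108 = 106 + 108/517 = 54910/517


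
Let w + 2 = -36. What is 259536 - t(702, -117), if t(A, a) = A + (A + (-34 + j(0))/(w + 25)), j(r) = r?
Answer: 3355682/13 ≈ 2.5813e+5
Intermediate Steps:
w = -38 (w = -2 - 36 = -38)
t(A, a) = 34/13 + 2*A (t(A, a) = A + (A + (-34 + 0)/(-38 + 25)) = A + (A - 34/(-13)) = A + (A - 34*(-1/13)) = A + (A + 34/13) = A + (34/13 + A) = 34/13 + 2*A)
259536 - t(702, -117) = 259536 - (34/13 + 2*702) = 259536 - (34/13 + 1404) = 259536 - 1*18286/13 = 259536 - 18286/13 = 3355682/13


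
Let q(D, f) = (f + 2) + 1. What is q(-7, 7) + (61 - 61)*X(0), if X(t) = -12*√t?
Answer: 10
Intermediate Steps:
q(D, f) = 3 + f (q(D, f) = (2 + f) + 1 = 3 + f)
q(-7, 7) + (61 - 61)*X(0) = (3 + 7) + (61 - 61)*(-12*√0) = 10 + 0*(-12*0) = 10 + 0*0 = 10 + 0 = 10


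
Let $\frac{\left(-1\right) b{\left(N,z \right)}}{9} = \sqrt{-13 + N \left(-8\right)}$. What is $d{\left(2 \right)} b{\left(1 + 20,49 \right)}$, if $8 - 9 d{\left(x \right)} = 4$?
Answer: $- 4 i \sqrt{181} \approx - 53.815 i$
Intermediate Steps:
$d{\left(x \right)} = \frac{4}{9}$ ($d{\left(x \right)} = \frac{8}{9} - \frac{4}{9} = \frac{4}{9}$)
$b{\left(N,z \right)} = - 9 \sqrt{-13 - 8 N}$ ($b{\left(N,z \right)} = - 9 \sqrt{-13 + N \left(-8\right)} = - 9 \sqrt{-13 - 8 N}$)
$d{\left(2 \right)} b{\left(1 + 20,49 \right)} = \frac{4 \left(- 9 \sqrt{-13 - 8 \left(1 + 20\right)}\right)}{9} = \frac{4 \left(- 9 \sqrt{-13 - 168}\right)}{9} = \frac{4 \left(- 9 \sqrt{-181}\right)}{9} = \frac{4 \left(- 9 i \sqrt{181}\right)}{9} = - 4 i \sqrt{181}$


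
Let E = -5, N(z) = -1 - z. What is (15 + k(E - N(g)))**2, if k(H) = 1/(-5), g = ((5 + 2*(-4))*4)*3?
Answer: 5476/25 ≈ 219.04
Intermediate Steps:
g = -36 (g = ((5 - 8)*4)*3 = -3*4*3 = -12*3 = -36)
k(H) = -1/5
(15 + k(E - N(g)))**2 = (15 - 1/5)**2 = (74/5)**2 = 5476/25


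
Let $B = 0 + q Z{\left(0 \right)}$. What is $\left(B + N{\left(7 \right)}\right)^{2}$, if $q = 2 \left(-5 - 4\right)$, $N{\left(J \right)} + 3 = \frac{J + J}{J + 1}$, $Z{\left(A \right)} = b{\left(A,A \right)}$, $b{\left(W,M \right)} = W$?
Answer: $\frac{25}{16} \approx 1.5625$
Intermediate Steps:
$Z{\left(A \right)} = A$
$N{\left(J \right)} = -3 + \frac{2 J}{1 + J}$ ($N{\left(J \right)} = -3 + \frac{J + J}{J + 1} = -3 + \frac{2 J}{1 + J}$)
$q = -18$ ($q = 2 \left(-9\right) = -18$)
$B = 0$ ($B = 0 - 0 = 0 + 0 = 0$)
$\left(B + N{\left(7 \right)}\right)^{2} = \left(0 + \frac{-3 - 7}{1 + 7}\right)^{2} = \left(0 + \frac{-3 - 7}{8}\right)^{2} = \left(0 + \frac{1}{8} \left(-10\right)\right)^{2} = \left(0 - \frac{5}{4}\right)^{2} = \left(- \frac{5}{4}\right)^{2} = \frac{25}{16}$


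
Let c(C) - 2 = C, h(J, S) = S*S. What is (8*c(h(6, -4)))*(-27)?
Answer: -3888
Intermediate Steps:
h(J, S) = S²
c(C) = 2 + C
(8*c(h(6, -4)))*(-27) = (8*(2 + (-4)²))*(-27) = (8*(2 + 16))*(-27) = (8*18)*(-27) = 144*(-27) = -3888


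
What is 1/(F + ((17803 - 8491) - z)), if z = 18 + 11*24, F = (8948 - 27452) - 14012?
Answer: -1/23486 ≈ -4.2579e-5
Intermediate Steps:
F = -32516 (F = -18504 - 14012 = -32516)
z = 282 (z = 18 + 264 = 282)
1/(F + ((17803 - 8491) - z)) = 1/(-32516 + ((17803 - 8491) - 1*282)) = 1/(-32516 + (9312 - 282)) = 1/(-32516 + 9030) = 1/(-23486) = -1/23486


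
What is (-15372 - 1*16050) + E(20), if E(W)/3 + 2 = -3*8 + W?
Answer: -31440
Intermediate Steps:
E(W) = -78 + 3*W (E(W) = -6 + 3*(-3*8 + W) = -6 + 3*(-24 + W) = -6 + (-72 + 3*W) = -78 + 3*W)
(-15372 - 1*16050) + E(20) = (-15372 - 1*16050) + (-78 + 3*20) = (-15372 - 16050) + (-78 + 60) = -31422 - 18 = -31440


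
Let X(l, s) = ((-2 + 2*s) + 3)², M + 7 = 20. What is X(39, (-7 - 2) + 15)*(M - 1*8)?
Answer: 845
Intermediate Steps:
M = 13 (M = -7 + 20 = 13)
X(l, s) = (1 + 2*s)²
X(39, (-7 - 2) + 15)*(M - 1*8) = (1 + 2*((-7 - 2) + 15))²*(13 - 1*8) = (1 + 2*(-9 + 15))²*(13 - 8) = (1 + 2*6)²*5 = (1 + 12)²*5 = 13²*5 = 169*5 = 845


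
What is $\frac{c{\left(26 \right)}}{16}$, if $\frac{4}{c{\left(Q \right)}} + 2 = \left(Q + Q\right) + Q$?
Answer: $\frac{1}{304} \approx 0.0032895$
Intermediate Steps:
$c{\left(Q \right)} = \frac{4}{-2 + 3 Q}$ ($c{\left(Q \right)} = \frac{4}{-2 + \left(\left(Q + Q\right) + Q\right)} = \frac{4}{-2 + \left(2 Q + Q\right)} = \frac{4}{-2 + 3 Q}$)
$\frac{c{\left(26 \right)}}{16} = \frac{4 \frac{1}{-2 + 3 \cdot 26}}{16} = \frac{4}{-2 + 78} \cdot \frac{1}{16} = \frac{4}{76} \cdot \frac{1}{16} = 4 \cdot \frac{1}{76} \cdot \frac{1}{16} = \frac{1}{19} \cdot \frac{1}{16} = \frac{1}{304}$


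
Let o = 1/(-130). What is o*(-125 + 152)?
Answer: -27/130 ≈ -0.20769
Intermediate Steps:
o = -1/130 ≈ -0.0076923
o*(-125 + 152) = -(-125 + 152)/130 = -1/130*27 = -27/130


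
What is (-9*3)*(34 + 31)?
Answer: -1755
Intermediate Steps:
(-9*3)*(34 + 31) = -27*65 = -1755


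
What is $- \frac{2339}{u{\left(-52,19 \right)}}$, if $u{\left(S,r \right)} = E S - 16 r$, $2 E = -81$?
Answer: $- \frac{2339}{1802} \approx -1.298$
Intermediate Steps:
$E = - \frac{81}{2}$ ($E = \frac{1}{2} \left(-81\right) = - \frac{81}{2} \approx -40.5$)
$u{\left(S,r \right)} = - 16 r - \frac{81 S}{2}$ ($u{\left(S,r \right)} = - \frac{81 S}{2} - 16 r = - 16 r - \frac{81 S}{2}$)
$- \frac{2339}{u{\left(-52,19 \right)}} = - \frac{2339}{\left(-16\right) 19 - -2106} = - \frac{2339}{-304 + 2106} = - \frac{2339}{1802}$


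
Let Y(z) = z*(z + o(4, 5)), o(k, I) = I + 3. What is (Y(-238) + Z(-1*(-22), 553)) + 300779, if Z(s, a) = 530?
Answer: 356049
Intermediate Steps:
o(k, I) = 3 + I
Y(z) = z*(8 + z) (Y(z) = z*(z + (3 + 5)) = z*(z + 8) = z*(8 + z))
(Y(-238) + Z(-1*(-22), 553)) + 300779 = (-238*(8 - 238) + 530) + 300779 = (-238*(-230) + 530) + 300779 = (54740 + 530) + 300779 = 55270 + 300779 = 356049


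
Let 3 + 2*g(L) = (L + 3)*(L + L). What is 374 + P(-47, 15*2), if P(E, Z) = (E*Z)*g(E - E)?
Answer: 2489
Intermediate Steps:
g(L) = -3/2 + L*(3 + L) (g(L) = -3/2 + ((L + 3)*(L + L))/2 = -3/2 + ((3 + L)*(2*L))/2 = -3/2 + (2*L*(3 + L))/2 = -3/2 + L*(3 + L))
P(E, Z) = -3*E*Z/2 (P(E, Z) = (E*Z)*(-3/2 + (E - E)**2 + 3*(E - E)) = (E*Z)*(-3/2 + 0**2 + 3*0) = (E*Z)*(-3/2 + 0 + 0) = (E*Z)*(-3/2) = -3*E*Z/2)
374 + P(-47, 15*2) = 374 - 3/2*(-47)*15*2 = 374 - 3/2*(-47)*30 = 374 + 2115 = 2489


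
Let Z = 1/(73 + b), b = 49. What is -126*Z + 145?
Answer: 8782/61 ≈ 143.97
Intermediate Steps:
Z = 1/122 (Z = 1/(73 + 49) = 1/122 ≈ 0.0081967)
-126*Z + 145 = -126*1/122 + 145 = -63/61 + 145 = 8782/61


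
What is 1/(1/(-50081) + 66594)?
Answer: 50081/3335094113 ≈ 1.5016e-5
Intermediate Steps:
1/(1/(-50081) + 66594) = 1/(-1/50081 + 66594) = 1/(3335094113/50081) = 50081/3335094113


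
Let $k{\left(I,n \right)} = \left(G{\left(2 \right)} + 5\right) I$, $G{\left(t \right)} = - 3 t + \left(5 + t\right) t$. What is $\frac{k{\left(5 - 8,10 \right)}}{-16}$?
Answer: $\frac{39}{16} \approx 2.4375$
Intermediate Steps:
$G{\left(t \right)} = - 3 t + t \left(5 + t\right)$
$k{\left(I,n \right)} = 13 I$ ($k{\left(I,n \right)} = \left(2 \left(2 + 2\right) + 5\right) I = \left(2 \cdot 4 + 5\right) I = \left(8 + 5\right) I = 13 I$)
$\frac{k{\left(5 - 8,10 \right)}}{-16} = \frac{13 \left(5 - 8\right)}{-16} = 13 \left(5 - 8\right) \left(- \frac{1}{16}\right) = 13 \left(-3\right) \left(- \frac{1}{16}\right) = \left(-39\right) \left(- \frac{1}{16}\right) = \frac{39}{16}$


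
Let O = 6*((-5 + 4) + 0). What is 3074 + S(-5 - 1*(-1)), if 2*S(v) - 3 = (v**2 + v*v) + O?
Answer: 6177/2 ≈ 3088.5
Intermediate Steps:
O = -6 (O = 6*(-1 + 0) = 6*(-1) = -6)
S(v) = -3/2 + v**2 (S(v) = 3/2 + ((v**2 + v*v) - 6)/2 = 3/2 + ((v**2 + v**2) - 6)/2 = 3/2 + (2*v**2 - 6)/2 = 3/2 + (-6 + 2*v**2)/2 = 3/2 + (-3 + v**2) = -3/2 + v**2)
3074 + S(-5 - 1*(-1)) = 3074 + (-3/2 + (-5 - 1*(-1))**2) = 3074 + (-3/2 + (-5 + 1)**2) = 3074 + (-3/2 + (-4)**2) = 3074 + (-3/2 + 16) = 3074 + 29/2 = 6177/2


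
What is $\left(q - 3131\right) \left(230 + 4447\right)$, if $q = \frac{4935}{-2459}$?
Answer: $- \frac{36031907328}{2459} \approx -1.4653 \cdot 10^{7}$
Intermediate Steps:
$q = - \frac{4935}{2459}$ ($q = 4935 \left(- \frac{1}{2459}\right) = - \frac{4935}{2459} \approx -2.0069$)
$\left(q - 3131\right) \left(230 + 4447\right) = \left(- \frac{4935}{2459} - 3131\right) \left(230 + 4447\right) = \left(- \frac{7704064}{2459}\right) 4677 = - \frac{36031907328}{2459}$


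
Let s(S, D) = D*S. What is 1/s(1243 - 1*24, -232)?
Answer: -1/282808 ≈ -3.5360e-6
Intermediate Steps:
1/s(1243 - 1*24, -232) = 1/(-232*(1243 - 1*24)) = 1/(-232*(1243 - 24)) = 1/(-232*1219) = 1/(-282808) = -1/282808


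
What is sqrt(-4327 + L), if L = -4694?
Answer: I*sqrt(9021) ≈ 94.979*I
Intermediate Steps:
sqrt(-4327 + L) = sqrt(-4327 - 4694) = sqrt(-9021) = I*sqrt(9021)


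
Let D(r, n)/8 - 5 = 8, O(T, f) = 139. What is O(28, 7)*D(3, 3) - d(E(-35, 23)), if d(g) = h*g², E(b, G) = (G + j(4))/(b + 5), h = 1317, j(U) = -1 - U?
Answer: 349547/25 ≈ 13982.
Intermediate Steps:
D(r, n) = 104 (D(r, n) = 40 + 8*8 = 40 + 64 = 104)
E(b, G) = (-5 + G)/(5 + b) (E(b, G) = (G + (-1 - 1*4))/(b + 5) = (G + (-1 - 4))/(5 + b) = (G - 5)/(5 + b) = (-5 + G)/(5 + b))
d(g) = 1317*g²
O(28, 7)*D(3, 3) - d(E(-35, 23)) = 139*104 - 1317*((-5 + 23)/(5 - 35))² = 14456 - 1317*(18/(-30))² = 14456 - 1317*(-1/30*18)² = 14456 - 1317*(-⅗)² = 14456 - 1317*9/25 = 14456 - 1*11853/25 = 14456 - 11853/25 = 349547/25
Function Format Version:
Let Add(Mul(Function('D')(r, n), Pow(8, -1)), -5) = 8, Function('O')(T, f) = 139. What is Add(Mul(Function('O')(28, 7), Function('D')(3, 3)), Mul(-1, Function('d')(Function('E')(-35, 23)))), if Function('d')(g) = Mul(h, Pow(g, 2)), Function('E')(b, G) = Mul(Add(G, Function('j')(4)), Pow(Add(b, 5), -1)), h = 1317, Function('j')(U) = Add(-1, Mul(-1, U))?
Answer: Rational(349547, 25) ≈ 13982.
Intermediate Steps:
Function('D')(r, n) = 104 (Function('D')(r, n) = Add(40, Mul(8, 8)) = Add(40, 64) = 104)
Function('E')(b, G) = Mul(Pow(Add(5, b), -1), Add(-5, G)) (Function('E')(b, G) = Mul(Add(G, Add(-1, Mul(-1, 4))), Pow(Add(b, 5), -1)) = Mul(Add(G, Add(-1, -4)), Pow(Add(5, b), -1)) = Mul(Add(G, -5), Pow(Add(5, b), -1)) = Mul(Add(-5, G), Pow(Add(5, b), -1)) = Mul(Pow(Add(5, b), -1), Add(-5, G)))
Function('d')(g) = Mul(1317, Pow(g, 2))
Add(Mul(Function('O')(28, 7), Function('D')(3, 3)), Mul(-1, Function('d')(Function('E')(-35, 23)))) = Add(Mul(139, 104), Mul(-1, Mul(1317, Pow(Mul(Pow(Add(5, -35), -1), Add(-5, 23)), 2)))) = Add(14456, Mul(-1, Mul(1317, Pow(Mul(Pow(-30, -1), 18), 2)))) = Add(14456, Mul(-1, Mul(1317, Pow(Mul(Rational(-1, 30), 18), 2)))) = Add(14456, Mul(-1, Mul(1317, Pow(Rational(-3, 5), 2)))) = Add(14456, Mul(-1, Mul(1317, Rational(9, 25)))) = Add(14456, Mul(-1, Rational(11853, 25))) = Add(14456, Rational(-11853, 25)) = Rational(349547, 25)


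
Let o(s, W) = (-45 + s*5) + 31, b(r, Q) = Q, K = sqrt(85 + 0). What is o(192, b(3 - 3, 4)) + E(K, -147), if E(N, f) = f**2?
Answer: 22555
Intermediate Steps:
K = sqrt(85) ≈ 9.2195
o(s, W) = -14 + 5*s (o(s, W) = (-45 + 5*s) + 31 = -14 + 5*s)
o(192, b(3 - 3, 4)) + E(K, -147) = (-14 + 5*192) + (-147)**2 = (-14 + 960) + 21609 = 946 + 21609 = 22555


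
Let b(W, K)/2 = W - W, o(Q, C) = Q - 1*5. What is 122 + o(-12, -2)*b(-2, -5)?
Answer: 122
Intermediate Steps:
o(Q, C) = -5 + Q (o(Q, C) = Q - 5 = -5 + Q)
b(W, K) = 0 (b(W, K) = 2*(W - W) = 2*0 = 0)
122 + o(-12, -2)*b(-2, -5) = 122 + (-5 - 12)*0 = 122 - 17*0 = 122 + 0 = 122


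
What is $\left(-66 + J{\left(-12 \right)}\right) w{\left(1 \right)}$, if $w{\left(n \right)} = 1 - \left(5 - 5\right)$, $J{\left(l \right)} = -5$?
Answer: $-71$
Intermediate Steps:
$w{\left(n \right)} = 1$ ($w{\left(n \right)} = 1 - \left(5 - 5\right) = 1 - 0 = 1 + 0 = 1$)
$\left(-66 + J{\left(-12 \right)}\right) w{\left(1 \right)} = \left(-66 - 5\right) 1 = \left(-71\right) 1 = -71$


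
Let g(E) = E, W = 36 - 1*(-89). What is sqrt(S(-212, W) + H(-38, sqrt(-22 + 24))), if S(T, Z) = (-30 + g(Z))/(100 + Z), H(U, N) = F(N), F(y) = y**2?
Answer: sqrt(545)/15 ≈ 1.5563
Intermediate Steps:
H(U, N) = N**2
W = 125 (W = 36 + 89 = 125)
S(T, Z) = (-30 + Z)/(100 + Z)
sqrt(S(-212, W) + H(-38, sqrt(-22 + 24))) = sqrt((-30 + 125)/(100 + 125) + (sqrt(-22 + 24))**2) = sqrt(95/225 + (sqrt(2))**2) = sqrt((1/225)*95 + 2) = sqrt(19/45 + 2) = sqrt(109/45) = sqrt(545)/15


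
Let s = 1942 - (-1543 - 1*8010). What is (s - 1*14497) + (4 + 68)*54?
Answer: 886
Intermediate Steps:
s = 11495 (s = 1942 - (-1543 - 8010) = 1942 - 1*(-9553) = 1942 + 9553 = 11495)
(s - 1*14497) + (4 + 68)*54 = (11495 - 1*14497) + (4 + 68)*54 = (11495 - 14497) + 72*54 = -3002 + 3888 = 886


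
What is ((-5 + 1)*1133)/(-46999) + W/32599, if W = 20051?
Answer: 1090115617/1532120401 ≈ 0.71151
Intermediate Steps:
((-5 + 1)*1133)/(-46999) + W/32599 = ((-5 + 1)*1133)/(-46999) + 20051/32599 = -4*1133*(-1/46999) + 20051*(1/32599) = -4532*(-1/46999) + 20051/32599 = 4532/46999 + 20051/32599 = 1090115617/1532120401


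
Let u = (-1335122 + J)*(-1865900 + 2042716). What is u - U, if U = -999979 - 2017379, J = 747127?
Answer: -103963906562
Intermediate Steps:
U = -3017358
u = -103966923920 (u = (-1335122 + 747127)*(-1865900 + 2042716) = -587995*176816 = -103966923920)
u - U = -103966923920 - 1*(-3017358) = -103966923920 + 3017358 = -103963906562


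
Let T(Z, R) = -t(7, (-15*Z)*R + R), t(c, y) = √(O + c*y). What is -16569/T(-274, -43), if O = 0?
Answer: -2367*I*√1237411/176773 ≈ -14.895*I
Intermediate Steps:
t(c, y) = √(c*y) (t(c, y) = √(0 + c*y) = √(c*y))
T(Z, R) = -√(7*R - 105*R*Z) (T(Z, R) = -√(7*((-15*Z)*R + R)) = -√(7*(-15*R*Z + R)) = -√(7*(R - 15*R*Z)) = -√(7*R - 105*R*Z))
-16569/T(-274, -43) = -16569*I*√1237411/1237411 = -2367*I*√1237411/176773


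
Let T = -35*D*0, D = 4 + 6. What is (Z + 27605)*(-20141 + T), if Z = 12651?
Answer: -810796096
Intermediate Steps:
D = 10
T = 0 (T = -35*10*0 = -350*0 = 0)
(Z + 27605)*(-20141 + T) = (12651 + 27605)*(-20141 + 0) = 40256*(-20141) = -810796096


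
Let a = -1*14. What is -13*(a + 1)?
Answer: 169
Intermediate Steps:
a = -14
-13*(a + 1) = -13*(-14 + 1) = -13*(-13) = 169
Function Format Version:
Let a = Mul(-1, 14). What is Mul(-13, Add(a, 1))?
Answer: 169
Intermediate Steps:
a = -14
Mul(-13, Add(a, 1)) = Mul(-13, Add(-14, 1)) = Mul(-13, -13) = 169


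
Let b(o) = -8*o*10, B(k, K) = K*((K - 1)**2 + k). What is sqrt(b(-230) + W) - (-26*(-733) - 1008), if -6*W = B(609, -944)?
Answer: -18050 + 4*sqrt(8788551) ≈ -6191.8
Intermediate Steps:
B(k, K) = K*(k + (-1 + K)**2) (B(k, K) = K*((-1 + K)**2 + k) = K*(k + (-1 + K)**2))
b(o) = -80*o
W = 140598416 (W = -(-472)*(609 + (-1 - 944)**2)/3 = -(-472)*(609 + (-945)**2)/3 = -(-472)*(609 + 893025)/3 = -(-472)*893634/3 = -1/6*(-843590496) = 140598416)
sqrt(b(-230) + W) - (-26*(-733) - 1008) = sqrt(-80*(-230) + 140598416) - (-26*(-733) - 1008) = sqrt(18400 + 140598416) - (19058 - 1008) = sqrt(140616816) - 1*18050 = 4*sqrt(8788551) - 18050 = -18050 + 4*sqrt(8788551)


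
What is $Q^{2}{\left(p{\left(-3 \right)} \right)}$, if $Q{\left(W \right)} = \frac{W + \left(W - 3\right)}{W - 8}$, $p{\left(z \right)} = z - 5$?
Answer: $\frac{361}{256} \approx 1.4102$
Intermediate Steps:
$p{\left(z \right)} = -5 + z$
$Q{\left(W \right)} = \frac{-3 + 2 W}{-8 + W}$ ($Q{\left(W \right)} = \frac{W + \left(W - 3\right)}{-8 + W} = \frac{W + \left(-3 + W\right)}{-8 + W} = \frac{-3 + 2 W}{-8 + W}$)
$Q^{2}{\left(p{\left(-3 \right)} \right)} = \left(\frac{-3 + 2 \left(-5 - 3\right)}{-8 - 8}\right)^{2} = \left(\frac{-3 + 2 \left(-8\right)}{-8 - 8}\right)^{2} = \left(\frac{-3 - 16}{-16}\right)^{2} = \left(\left(- \frac{1}{16}\right) \left(-19\right)\right)^{2} = \left(\frac{19}{16}\right)^{2} = \frac{361}{256}$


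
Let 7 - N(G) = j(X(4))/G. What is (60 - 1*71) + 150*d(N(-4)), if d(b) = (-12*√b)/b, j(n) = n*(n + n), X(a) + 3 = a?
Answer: -11 - 120*√30 ≈ -668.27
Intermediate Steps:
X(a) = -3 + a
j(n) = 2*n² (j(n) = n*(2*n) = 2*n²)
N(G) = 7 - 2/G (N(G) = 7 - 2*(-3 + 4)²/G = 7 - 2*1²/G = 7 - 2*1/G = 7 - 2/G)
d(b) = -12/√b
(60 - 1*71) + 150*d(N(-4)) = (60 - 1*71) + 150*(-12/√(7 - 2/(-4))) = (60 - 71) + 150*(-12/√(7 - 2*(-¼))) = -11 + 150*(-12/√(7 + ½)) = -11 + 150*(-4*√30/5) = -11 - 120*√30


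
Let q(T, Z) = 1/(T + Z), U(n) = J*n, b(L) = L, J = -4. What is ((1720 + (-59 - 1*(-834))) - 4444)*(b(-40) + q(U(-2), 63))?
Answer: 5533211/71 ≈ 77933.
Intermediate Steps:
U(n) = -4*n
((1720 + (-59 - 1*(-834))) - 4444)*(b(-40) + q(U(-2), 63)) = ((1720 + (-59 - 1*(-834))) - 4444)*(-40 + 1/(-4*(-2) + 63)) = ((1720 + (-59 + 834)) - 4444)*(-40 + 1/(8 + 63)) = ((1720 + 775) - 4444)*(-40 + 1/71) = (2495 - 4444)*(-40 + 1/71) = -1949*(-2839/71) = 5533211/71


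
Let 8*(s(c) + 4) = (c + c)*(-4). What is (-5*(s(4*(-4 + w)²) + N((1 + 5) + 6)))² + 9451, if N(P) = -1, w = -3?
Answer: 1019476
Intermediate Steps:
s(c) = -4 - c (s(c) = -4 + ((c + c)*(-4))/8 = -4 + ((2*c)*(-4))/8 = -4 + (-8*c)/8 = -4 - c)
(-5*(s(4*(-4 + w)²) + N((1 + 5) + 6)))² + 9451 = (-5*((-4 - 4*(-4 - 3)²) - 1))² + 9451 = (-5*((-4 - 4*(-7)²) - 1))² + 9451 = (-5*((-4 - 4*49) - 1))² + 9451 = (-5*((-4 - 1*196) - 1))² + 9451 = (-5*((-4 - 196) - 1))² + 9451 = (-5*(-200 - 1))² + 9451 = (-5*(-201))² + 9451 = 1005² + 9451 = 1010025 + 9451 = 1019476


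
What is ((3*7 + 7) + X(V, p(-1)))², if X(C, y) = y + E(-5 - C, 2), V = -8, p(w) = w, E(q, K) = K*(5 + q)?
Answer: 1849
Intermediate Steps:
X(C, y) = y - 2*C (X(C, y) = y + 2*(5 + (-5 - C)) = y + 2*(-C) = y - 2*C)
((3*7 + 7) + X(V, p(-1)))² = ((3*7 + 7) + (-1 - 2*(-8)))² = ((21 + 7) + (-1 + 16))² = (28 + 15)² = 43² = 1849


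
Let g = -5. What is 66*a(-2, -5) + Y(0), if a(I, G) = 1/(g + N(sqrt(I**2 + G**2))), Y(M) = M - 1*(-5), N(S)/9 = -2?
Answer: 49/23 ≈ 2.1304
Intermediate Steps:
N(S) = -18 (N(S) = 9*(-2) = -18)
Y(M) = 5 + M (Y(M) = M + 5 = 5 + M)
a(I, G) = -1/23 (a(I, G) = 1/(-5 - 18) = 1/(-23) = -1/23)
66*a(-2, -5) + Y(0) = 66*(-1/23) + (5 + 0) = -66/23 + 5 = 49/23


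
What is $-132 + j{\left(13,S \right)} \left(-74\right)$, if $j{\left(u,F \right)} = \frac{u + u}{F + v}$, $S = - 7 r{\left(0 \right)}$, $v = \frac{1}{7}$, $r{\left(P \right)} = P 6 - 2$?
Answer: $- \frac{26536}{99} \approx -268.04$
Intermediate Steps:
$r{\left(P \right)} = -2 + 6 P$ ($r{\left(P \right)} = 6 P - 2 = -2 + 6 P$)
$v = \frac{1}{7} \approx 0.14286$
$S = 14$ ($S = - 7 \left(-2 + 6 \cdot 0\right) = - 7 \left(-2 + 0\right) = \left(-7\right) \left(-2\right) = 14$)
$j{\left(u,F \right)} = \frac{2 u}{\frac{1}{7} + F}$ ($j{\left(u,F \right)} = \frac{u + u}{F + \frac{1}{7}} = \frac{2 u}{\frac{1}{7} + F}$)
$-132 + j{\left(13,S \right)} \left(-74\right) = -132 + 14 \cdot 13 \frac{1}{1 + 7 \cdot 14} \left(-74\right) = -132 + 14 \cdot 13 \frac{1}{1 + 98} \left(-74\right) = -132 + 14 \cdot 13 \cdot \frac{1}{99} \left(-74\right) = -132 + \frac{182}{99} \left(-74\right) = -132 - \frac{13468}{99} = - \frac{26536}{99}$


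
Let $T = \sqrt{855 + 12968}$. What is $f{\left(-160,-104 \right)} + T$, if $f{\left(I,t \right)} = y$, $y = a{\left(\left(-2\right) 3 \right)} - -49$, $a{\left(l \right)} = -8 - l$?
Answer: $47 + \sqrt{13823} \approx 164.57$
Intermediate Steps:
$T = \sqrt{13823} \approx 117.57$
$y = 47$ ($y = \left(-8 - \left(-2\right) 3\right) - -49 = \left(-8 - -6\right) + 49 = \left(-8 + 6\right) + 49 = -2 + 49 = 47$)
$f{\left(I,t \right)} = 47$
$f{\left(-160,-104 \right)} + T = 47 + \sqrt{13823}$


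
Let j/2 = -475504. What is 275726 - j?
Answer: 1226734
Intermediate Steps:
j = -951008 (j = 2*(-475504) = -951008)
275726 - j = 275726 - 1*(-951008) = 275726 + 951008 = 1226734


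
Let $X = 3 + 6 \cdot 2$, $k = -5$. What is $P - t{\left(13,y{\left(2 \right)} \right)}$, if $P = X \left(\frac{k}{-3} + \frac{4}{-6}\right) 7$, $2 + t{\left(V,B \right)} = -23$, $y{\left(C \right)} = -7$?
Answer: $130$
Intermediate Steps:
$t{\left(V,B \right)} = -25$ ($t{\left(V,B \right)} = -2 - 23 = -25$)
$X = 15$ ($X = 3 + 12 = 15$)
$P = 105$ ($P = 15 \left(- \frac{5}{-3} + \frac{4}{-6}\right) 7 = 15 \left(\left(-5\right) \left(- \frac{1}{3}\right) + 4 \left(- \frac{1}{6}\right)\right) 7 = 15 \left(\frac{5}{3} - \frac{2}{3}\right) 7 = 15 \cdot 1 \cdot 7 = 15 \cdot 7 = 105$)
$P - t{\left(13,y{\left(2 \right)} \right)} = 105 - -25 = 105 + 25 = 130$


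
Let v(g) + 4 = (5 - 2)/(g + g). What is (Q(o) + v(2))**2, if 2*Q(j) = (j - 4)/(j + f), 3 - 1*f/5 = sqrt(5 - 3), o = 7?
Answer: 7590475/753424 - 41325*sqrt(2)/376712 ≈ 9.9195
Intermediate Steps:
f = 15 - 5*sqrt(2) (f = 15 - 5*sqrt(5 - 3) = 15 - 5*sqrt(2) ≈ 7.9289)
Q(j) = (-4 + j)/(2*(15 + j - 5*sqrt(2))) (Q(j) = ((j - 4)/(j + (15 - 5*sqrt(2))))/2 = ((-4 + j)/(15 + j - 5*sqrt(2)))/2 = (-4 + j)/(2*(15 + j - 5*sqrt(2))))
v(g) = -4 + 3/(2*g) (v(g) = -4 + (5 - 2)/(g + g) = -4 + 3/((2*g)) = -4 + 3*(1/(2*g)) = -4 + 3/(2*g))
(Q(o) + v(2))**2 = ((-4 + 7)/(2*(15 + 7 - 5*sqrt(2))) + (-4 + (3/2)/2))**2 = ((1/2)*3/(22 - 5*sqrt(2)) + (-4 + (3/2)*(1/2)))**2 = (3/(2*(22 - 5*sqrt(2))) + (-4 + 3/4))**2 = (3/(2*(22 - 5*sqrt(2))) - 13/4)**2 = (-13/4 + 3/(2*(22 - 5*sqrt(2))))**2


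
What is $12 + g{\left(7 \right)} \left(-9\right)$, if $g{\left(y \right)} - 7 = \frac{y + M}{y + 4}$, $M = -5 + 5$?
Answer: $- \frac{624}{11} \approx -56.727$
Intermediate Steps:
$M = 0$
$g{\left(y \right)} = 7 + \frac{y}{4 + y}$ ($g{\left(y \right)} = 7 + \frac{y + 0}{y + 4} = 7 + \frac{y}{4 + y}$)
$12 + g{\left(7 \right)} \left(-9\right) = 12 + \frac{4 \left(7 + 2 \cdot 7\right)}{4 + 7} \left(-9\right) = 12 + \frac{4 \left(7 + 14\right)}{11} \left(-9\right) = 12 + 4 \cdot \frac{1}{11} \cdot 21 \left(-9\right) = 12 + \frac{84}{11} \left(-9\right) = 12 - \frac{756}{11} = - \frac{624}{11}$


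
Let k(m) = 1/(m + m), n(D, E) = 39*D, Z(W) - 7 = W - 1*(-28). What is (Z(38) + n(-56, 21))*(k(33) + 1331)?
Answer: -185445017/66 ≈ -2.8098e+6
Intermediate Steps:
Z(W) = 35 + W (Z(W) = 7 + (W - 1*(-28)) = 7 + (W + 28) = 7 + (28 + W) = 35 + W)
k(m) = 1/(2*m)
(Z(38) + n(-56, 21))*(k(33) + 1331) = ((35 + 38) + 39*(-56))*((1/2)/33 + 1331) = (73 - 2184)*((1/2)*(1/33) + 1331) = -2111*(1/66 + 1331) = -2111*87847/66 = -185445017/66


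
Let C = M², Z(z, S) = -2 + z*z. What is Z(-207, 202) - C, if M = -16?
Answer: 42591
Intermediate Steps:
Z(z, S) = -2 + z²
C = 256 (C = (-16)² = 256)
Z(-207, 202) - C = (-2 + (-207)²) - 1*256 = (-2 + 42849) - 256 = 42847 - 256 = 42591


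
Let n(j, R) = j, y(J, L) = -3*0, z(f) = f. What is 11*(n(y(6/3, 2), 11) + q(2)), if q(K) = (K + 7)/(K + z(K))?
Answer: 99/4 ≈ 24.750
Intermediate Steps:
y(J, L) = 0
q(K) = (7 + K)/(2*K) (q(K) = (K + 7)/(K + K) = (7 + K)/((2*K)) = (7 + K)*(1/(2*K)) = (7 + K)/(2*K))
11*(n(y(6/3, 2), 11) + q(2)) = 11*(0 + (½)*(7 + 2)/2) = 11*(0 + (½)*(½)*9) = 11*(0 + 9/4) = 11*(9/4) = 99/4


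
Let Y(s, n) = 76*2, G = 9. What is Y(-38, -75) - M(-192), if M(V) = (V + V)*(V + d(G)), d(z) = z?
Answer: -70120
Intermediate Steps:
Y(s, n) = 152
M(V) = 2*V*(9 + V) (M(V) = (V + V)*(V + 9) = (2*V)*(9 + V) = 2*V*(9 + V))
Y(-38, -75) - M(-192) = 152 - 2*(-192)*(9 - 192) = 152 - 2*(-192)*(-183) = 152 - 1*70272 = 152 - 70272 = -70120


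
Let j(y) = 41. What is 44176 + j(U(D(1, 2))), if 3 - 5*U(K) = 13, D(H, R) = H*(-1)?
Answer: 44217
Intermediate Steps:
D(H, R) = -H
U(K) = -2 (U(K) = ⅗ - ⅕*13 = ⅗ - 13/5 = -2)
44176 + j(U(D(1, 2))) = 44176 + 41 = 44217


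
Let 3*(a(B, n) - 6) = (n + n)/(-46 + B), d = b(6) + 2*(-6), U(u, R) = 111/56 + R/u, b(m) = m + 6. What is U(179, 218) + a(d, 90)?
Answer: 1820363/230552 ≈ 7.8957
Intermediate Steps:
b(m) = 6 + m
U(u, R) = 111/56 + R/u (U(u, R) = 111*(1/56) + R/u = 111/56 + R/u)
d = 0 (d = (6 + 6) + 2*(-6) = 12 - 12 = 0)
a(B, n) = 6 + 2*n/(3*(-46 + B)) (a(B, n) = 6 + ((n + n)/(-46 + B))/3 = 6 + ((2*n)/(-46 + B))/3 = 6 + (2*n/(-46 + B))/3 = 6 + 2*n/(3*(-46 + B)))
U(179, 218) + a(d, 90) = (111/56 + 218/179) + 2*(-414 + 90 + 9*0)/(3*(-46 + 0)) = (111/56 + 218*(1/179)) + (2/3)*(-414 + 90 + 0)/(-46) = (111/56 + 218/179) + (2/3)*(-1/46)*(-324) = 32077/10024 + 108/23 = 1820363/230552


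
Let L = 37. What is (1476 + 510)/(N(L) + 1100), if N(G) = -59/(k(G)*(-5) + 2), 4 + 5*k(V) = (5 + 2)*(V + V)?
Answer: 338944/187753 ≈ 1.8053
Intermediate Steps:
k(V) = -⅘ + 14*V/5 (k(V) = -⅘ + ((5 + 2)*(V + V))/5 = -⅘ + (7*(2*V))/5 = -⅘ + (14*V)/5 = -⅘ + 14*V/5)
N(G) = -59/(6 - 14*G) (N(G) = -59/((-⅘ + 14*G/5)*(-5) + 2) = -59/((4 - 14*G) + 2) = -59/(6 - 14*G))
(1476 + 510)/(N(L) + 1100) = (1476 + 510)/(59/(2*(-3 + 7*37)) + 1100) = 1986/(59/(2*(-3 + 259)) + 1100) = 1986/((59/2)/256 + 1100) = 1986/((59/2)*(1/256) + 1100) = 1986/(59/512 + 1100) = 1986/(563259/512) = 1986*(512/563259) = 338944/187753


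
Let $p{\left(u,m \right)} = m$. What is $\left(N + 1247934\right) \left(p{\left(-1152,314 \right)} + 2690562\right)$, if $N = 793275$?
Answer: $5492640309084$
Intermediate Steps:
$\left(N + 1247934\right) \left(p{\left(-1152,314 \right)} + 2690562\right) = \left(793275 + 1247934\right) \left(314 + 2690562\right) = 2041209 \cdot 2690876 = 5492640309084$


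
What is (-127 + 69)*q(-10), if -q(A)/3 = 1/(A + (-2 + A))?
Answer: -87/11 ≈ -7.9091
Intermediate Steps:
q(A) = -3/(-2 + 2*A) (q(A) = -3/(A + (-2 + A)) = -3/(-2 + 2*A))
(-127 + 69)*q(-10) = (-127 + 69)*(-3/(-2 + 2*(-10))) = -(-174)/(-2 - 20) = -(-174)/(-22) = -(-174)*(-1)/22 = -58*3/22 = -87/11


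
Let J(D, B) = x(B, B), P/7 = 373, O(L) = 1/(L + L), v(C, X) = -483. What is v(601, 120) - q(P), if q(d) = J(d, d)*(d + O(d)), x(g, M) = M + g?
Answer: -13635126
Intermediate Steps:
O(L) = 1/(2*L)
P = 2611 (P = 7*373 = 2611)
J(D, B) = 2*B (J(D, B) = B + B = 2*B)
q(d) = 2*d*(d + 1/(2*d)) (q(d) = (2*d)*(d + 1/(2*d)) = 2*d*(d + 1/(2*d)))
v(601, 120) - q(P) = -483 - (1 + 2*2611²) = -483 - (1 + 2*6817321) = -483 - (1 + 13634642) = -483 - 1*13634643 = -483 - 13634643 = -13635126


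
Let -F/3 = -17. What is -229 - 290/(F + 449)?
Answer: -11479/50 ≈ -229.58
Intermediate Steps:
F = 51 (F = -3*(-17) = 51)
-229 - 290/(F + 449) = -229 - 290/(51 + 449) = -229 - 290/500 = -229 - 290*1/500 = -229 - 29/50 = -11479/50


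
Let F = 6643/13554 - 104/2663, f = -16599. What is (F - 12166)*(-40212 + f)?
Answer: 8315369210502343/12031434 ≈ 6.9114e+8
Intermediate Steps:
F = 16280693/36094302 (F = 6643*(1/13554) - 104*1/2663 = 6643/13554 - 104/2663 = 16280693/36094302 ≈ 0.45106)
(F - 12166)*(-40212 + f) = (16280693/36094302 - 12166)*(-40212 - 16599) = -439106997439/36094302*(-56811) = 8315369210502343/12031434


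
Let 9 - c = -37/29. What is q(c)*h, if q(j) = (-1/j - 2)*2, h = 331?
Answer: -206875/149 ≈ -1388.4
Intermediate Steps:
c = 298/29 (c = 9 - (-37)/29 = 9 - 1*(-37/29) = 9 + 37/29 = 298/29 ≈ 10.276)
q(j) = -4 - 2/j (q(j) = (-2 - 1/j)*2 = -4 - 2/j)
q(c)*h = (-4 - 2/298/29)*331 = (-4 - 2*29/298)*331 = (-4 - 29/149)*331 = -625/149*331 = -206875/149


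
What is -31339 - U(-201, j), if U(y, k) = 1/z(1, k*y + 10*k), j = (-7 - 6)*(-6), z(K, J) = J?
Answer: -466888421/14898 ≈ -31339.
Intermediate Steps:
j = 78 (j = -13*(-6) = 78)
U(y, k) = 1/(10*k + k*y) (U(y, k) = 1/(k*y + 10*k) = 1/(10*k + k*y))
-31339 - U(-201, j) = -31339 - 1/(78*(10 - 201)) = -31339 - 1/(78*(-191)) = -31339 - (-1)/(78*191) = -31339 - 1*(-1/14898) = -31339 + 1/14898 = -466888421/14898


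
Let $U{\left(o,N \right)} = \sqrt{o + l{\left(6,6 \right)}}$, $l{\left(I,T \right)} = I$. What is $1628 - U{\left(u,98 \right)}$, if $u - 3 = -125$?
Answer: $1628 - 2 i \sqrt{29} \approx 1628.0 - 10.77 i$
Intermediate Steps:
$u = -122$ ($u = 3 - 125 = -122$)
$U{\left(o,N \right)} = \sqrt{6 + o}$ ($U{\left(o,N \right)} = \sqrt{o + 6} = \sqrt{6 + o}$)
$1628 - U{\left(u,98 \right)} = 1628 - \sqrt{6 - 122} = 1628 - \sqrt{-116} = 1628 - 2 i \sqrt{29}$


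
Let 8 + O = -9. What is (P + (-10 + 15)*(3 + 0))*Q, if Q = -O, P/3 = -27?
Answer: -1122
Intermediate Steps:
P = -81 (P = 3*(-27) = -81)
O = -17 (O = -8 - 9 = -17)
Q = 17 (Q = -1*(-17) = 17)
(P + (-10 + 15)*(3 + 0))*Q = (-81 + (-10 + 15)*(3 + 0))*17 = (-81 + 5*3)*17 = (-81 + 15)*17 = -66*17 = -1122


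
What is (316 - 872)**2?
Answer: 309136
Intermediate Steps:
(316 - 872)**2 = (-556)**2 = 309136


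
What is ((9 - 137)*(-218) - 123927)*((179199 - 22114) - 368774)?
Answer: 20327012847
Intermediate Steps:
((9 - 137)*(-218) - 123927)*((179199 - 22114) - 368774) = (-128*(-218) - 123927)*(157085 - 368774) = (27904 - 123927)*(-211689) = -96023*(-211689) = 20327012847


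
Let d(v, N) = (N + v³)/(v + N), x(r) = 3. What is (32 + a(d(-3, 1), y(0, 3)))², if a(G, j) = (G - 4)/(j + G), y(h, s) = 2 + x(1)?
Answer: 4225/4 ≈ 1056.3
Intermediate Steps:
y(h, s) = 5 (y(h, s) = 2 + 3 = 5)
d(v, N) = (N + v³)/(N + v)
a(G, j) = (-4 + G)/(G + j)
(32 + a(d(-3, 1), y(0, 3)))² = (32 + (-4 + (1 + (-3)³)/(1 - 3))/((1 + (-3)³)/(1 - 3) + 5))² = (32 + (-4 + (1 - 27)/(-2))/((1 - 27)/(-2) + 5))² = (32 + (-4 - ½*(-26))/(-½*(-26) + 5))² = (32 + (-4 + 13)/(13 + 5))² = (32 + 9/18)² = (32 + (1/18)*9)² = (32 + ½)² = (65/2)² = 4225/4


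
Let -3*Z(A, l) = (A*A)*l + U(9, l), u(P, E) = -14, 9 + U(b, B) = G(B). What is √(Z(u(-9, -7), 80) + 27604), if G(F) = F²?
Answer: √20247 ≈ 142.29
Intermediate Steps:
U(b, B) = -9 + B²
Z(A, l) = 3 - l²/3 - l*A²/3 (Z(A, l) = -((A*A)*l + (-9 + l²))/3 = -(A²*l + (-9 + l²))/3 = -(l*A² + (-9 + l²))/3 = -(-9 + l² + l*A²)/3 = 3 - l²/3 - l*A²/3)
√(Z(u(-9, -7), 80) + 27604) = √((3 - ⅓*80² - ⅓*80*(-14)²) + 27604) = √((3 - ⅓*6400 - ⅓*80*196) + 27604) = √((3 - 6400/3 - 15680/3) + 27604) = √(-7357 + 27604) = √20247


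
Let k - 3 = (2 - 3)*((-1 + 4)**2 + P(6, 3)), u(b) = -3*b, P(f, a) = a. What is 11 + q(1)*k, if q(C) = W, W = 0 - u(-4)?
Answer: 119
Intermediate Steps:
k = -9 (k = 3 + (2 - 3)*((-1 + 4)**2 + 3) = 3 - (3**2 + 3) = 3 - (9 + 3) = 3 - 1*12 = 3 - 12 = -9)
W = -12 (W = 0 - (-3)*(-4) = 0 - 1*12 = 0 - 12 = -12)
q(C) = -12
11 + q(1)*k = 11 - 12*(-9) = 11 + 108 = 119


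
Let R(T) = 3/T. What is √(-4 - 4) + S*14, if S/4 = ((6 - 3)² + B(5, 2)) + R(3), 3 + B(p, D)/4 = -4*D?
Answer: -1904 + 2*I*√2 ≈ -1904.0 + 2.8284*I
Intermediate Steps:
B(p, D) = -12 - 16*D (B(p, D) = -12 + 4*(-4*D) = -12 - 16*D)
S = -136 (S = 4*(((6 - 3)² + (-12 - 16*2)) + 3/3) = 4*((3² + (-12 - 32)) + 3*(⅓)) = 4*((9 - 44) + 1) = 4*(-35 + 1) = 4*(-34) = -136)
√(-4 - 4) + S*14 = √(-4 - 4) - 136*14 = √(-8) - 1904 = 2*I*√2 - 1904 = -1904 + 2*I*√2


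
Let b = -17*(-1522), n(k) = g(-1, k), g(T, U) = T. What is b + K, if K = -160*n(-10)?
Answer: 26034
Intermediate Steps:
n(k) = -1
K = 160 (K = -160*(-1) = 160)
b = 25874
b + K = 25874 + 160 = 26034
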